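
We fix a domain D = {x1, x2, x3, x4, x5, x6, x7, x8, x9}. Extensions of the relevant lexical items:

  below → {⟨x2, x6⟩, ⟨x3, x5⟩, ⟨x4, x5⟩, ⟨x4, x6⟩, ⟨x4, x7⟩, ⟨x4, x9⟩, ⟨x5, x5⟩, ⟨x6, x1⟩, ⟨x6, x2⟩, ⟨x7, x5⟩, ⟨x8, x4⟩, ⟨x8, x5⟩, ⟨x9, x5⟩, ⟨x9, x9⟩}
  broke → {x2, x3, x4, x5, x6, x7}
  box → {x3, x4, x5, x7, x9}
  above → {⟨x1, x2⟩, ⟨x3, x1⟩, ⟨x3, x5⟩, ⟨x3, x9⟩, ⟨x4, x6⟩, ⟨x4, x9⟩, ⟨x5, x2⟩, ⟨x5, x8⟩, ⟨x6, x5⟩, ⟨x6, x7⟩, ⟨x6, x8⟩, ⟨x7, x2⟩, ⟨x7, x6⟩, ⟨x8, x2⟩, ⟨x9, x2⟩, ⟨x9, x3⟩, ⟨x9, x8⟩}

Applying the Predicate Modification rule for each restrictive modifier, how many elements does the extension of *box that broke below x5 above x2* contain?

⟦that broke⟧ = ⟦broke⟧ = {x2, x3, x4, x5, x6, x7}
⟦below x5⟧ = {x : ⟨x, x5⟩ ∈ ⟦below⟧} = {x3, x4, x5, x7, x8, x9}
⟦above x2⟧ = {x : ⟨x, x2⟩ ∈ ⟦above⟧} = {x1, x5, x7, x8, x9}
⟦box⟧ = {x3, x4, x5, x7, x9}
… ∩ ⟦that broke⟧ = {x3, x4, x5, x7, x9} ∩ {x2, x3, x4, x5, x6, x7} = {x3, x4, x5, x7}
… ∩ ⟦below x5⟧ = {x3, x4, x5, x7} ∩ {x3, x4, x5, x7, x8, x9} = {x3, x4, x5, x7}
… ∩ ⟦above x2⟧ = {x3, x4, x5, x7} ∩ {x1, x5, x7, x8, x9} = {x5, x7}
⟦box that broke below x5 above x2⟧ = {x5, x7}, so the cardinality is 2.

2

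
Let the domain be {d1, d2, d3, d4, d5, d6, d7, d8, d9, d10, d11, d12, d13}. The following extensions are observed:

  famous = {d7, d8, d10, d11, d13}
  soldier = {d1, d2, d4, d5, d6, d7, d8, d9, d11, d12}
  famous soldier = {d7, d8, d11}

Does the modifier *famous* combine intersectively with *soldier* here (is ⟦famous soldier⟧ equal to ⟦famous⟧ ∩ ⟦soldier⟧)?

yes

⟦famous⟧ ∩ ⟦soldier⟧ = {d7, d8, d10, d11, d13} ∩ {d1, d2, d4, d5, d6, d7, d8, d9, d11, d12} = {d7, d8, d11}
Observed ⟦famous soldier⟧ = {d7, d8, d11}.
These coincide, so the modifier is intersective here.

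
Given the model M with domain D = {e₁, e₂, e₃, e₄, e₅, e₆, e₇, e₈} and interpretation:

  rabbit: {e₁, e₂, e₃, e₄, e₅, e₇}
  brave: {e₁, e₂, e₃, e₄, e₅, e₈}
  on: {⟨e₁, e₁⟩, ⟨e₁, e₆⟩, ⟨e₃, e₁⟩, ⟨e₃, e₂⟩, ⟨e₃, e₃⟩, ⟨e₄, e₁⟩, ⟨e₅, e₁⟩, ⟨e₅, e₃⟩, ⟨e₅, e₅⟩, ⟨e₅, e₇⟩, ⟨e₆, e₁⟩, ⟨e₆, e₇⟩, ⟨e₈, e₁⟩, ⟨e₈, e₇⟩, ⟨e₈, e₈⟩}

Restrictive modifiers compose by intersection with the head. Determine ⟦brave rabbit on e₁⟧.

{e₁, e₃, e₄, e₅}

⟦on e₁⟧ = {x : ⟨x, e₁⟩ ∈ ⟦on⟧} = {e₁, e₃, e₄, e₅, e₆, e₈}
⟦rabbit⟧ = {e₁, e₂, e₃, e₄, e₅, e₇}
… ∩ ⟦on e₁⟧ = {e₁, e₂, e₃, e₄, e₅, e₇} ∩ {e₁, e₃, e₄, e₅, e₆, e₈} = {e₁, e₃, e₄, e₅}
… ∩ ⟦brave⟧ = {e₁, e₃, e₄, e₅} ∩ {e₁, e₂, e₃, e₄, e₅, e₈} = {e₁, e₃, e₄, e₅}
So ⟦brave rabbit on e₁⟧ = {e₁, e₃, e₄, e₅}.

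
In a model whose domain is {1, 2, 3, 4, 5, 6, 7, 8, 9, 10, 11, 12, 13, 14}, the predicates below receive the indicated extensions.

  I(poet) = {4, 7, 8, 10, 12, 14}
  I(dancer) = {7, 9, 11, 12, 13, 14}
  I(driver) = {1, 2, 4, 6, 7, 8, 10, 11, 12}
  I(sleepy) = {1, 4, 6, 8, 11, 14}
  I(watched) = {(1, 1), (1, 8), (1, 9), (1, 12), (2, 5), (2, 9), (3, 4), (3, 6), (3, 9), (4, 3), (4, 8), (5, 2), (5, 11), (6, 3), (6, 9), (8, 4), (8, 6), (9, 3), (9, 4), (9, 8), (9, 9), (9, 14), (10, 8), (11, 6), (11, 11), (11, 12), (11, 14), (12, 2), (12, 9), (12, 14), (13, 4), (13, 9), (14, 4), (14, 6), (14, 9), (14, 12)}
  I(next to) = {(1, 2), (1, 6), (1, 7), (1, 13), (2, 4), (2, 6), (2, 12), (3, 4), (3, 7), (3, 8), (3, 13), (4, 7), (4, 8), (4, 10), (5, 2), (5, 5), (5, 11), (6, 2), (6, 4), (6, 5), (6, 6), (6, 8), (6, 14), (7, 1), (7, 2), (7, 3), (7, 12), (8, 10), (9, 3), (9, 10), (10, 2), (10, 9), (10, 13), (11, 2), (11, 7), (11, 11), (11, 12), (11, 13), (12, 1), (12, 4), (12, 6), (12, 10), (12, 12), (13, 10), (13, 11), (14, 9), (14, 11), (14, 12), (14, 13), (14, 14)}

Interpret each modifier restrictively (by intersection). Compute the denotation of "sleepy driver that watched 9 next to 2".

{1, 6}

⟦that watched 9⟧ = {x : ⟨x, 9⟩ ∈ ⟦watched⟧} = {1, 2, 3, 6, 9, 12, 13, 14}
⟦next to 2⟧ = {x : ⟨x, 2⟩ ∈ ⟦next to⟧} = {1, 5, 6, 7, 10, 11}
⟦driver⟧ = {1, 2, 4, 6, 7, 8, 10, 11, 12}
… ∩ ⟦that watched 9⟧ = {1, 2, 4, 6, 7, 8, 10, 11, 12} ∩ {1, 2, 3, 6, 9, 12, 13, 14} = {1, 2, 6, 12}
… ∩ ⟦next to 2⟧ = {1, 2, 6, 12} ∩ {1, 5, 6, 7, 10, 11} = {1, 6}
… ∩ ⟦sleepy⟧ = {1, 6} ∩ {1, 4, 6, 8, 11, 14} = {1, 6}
So ⟦sleepy driver that watched 9 next to 2⟧ = {1, 6}.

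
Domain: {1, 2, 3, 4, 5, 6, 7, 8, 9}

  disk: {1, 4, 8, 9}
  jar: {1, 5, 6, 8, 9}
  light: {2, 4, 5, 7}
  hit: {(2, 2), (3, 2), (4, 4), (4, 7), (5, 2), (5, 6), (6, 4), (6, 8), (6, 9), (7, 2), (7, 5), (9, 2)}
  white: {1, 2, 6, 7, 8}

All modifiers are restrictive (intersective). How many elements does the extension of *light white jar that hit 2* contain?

0

⟦that hit 2⟧ = {x : ⟨x, 2⟩ ∈ ⟦hit⟧} = {2, 3, 5, 7, 9}
⟦jar⟧ = {1, 5, 6, 8, 9}
… ∩ ⟦that hit 2⟧ = {1, 5, 6, 8, 9} ∩ {2, 3, 5, 7, 9} = {5, 9}
… ∩ ⟦light⟧ = {5, 9} ∩ {2, 4, 5, 7} = {5}
… ∩ ⟦white⟧ = {5} ∩ {1, 2, 6, 7, 8} = ∅
⟦light white jar that hit 2⟧ = ∅, so the cardinality is 0.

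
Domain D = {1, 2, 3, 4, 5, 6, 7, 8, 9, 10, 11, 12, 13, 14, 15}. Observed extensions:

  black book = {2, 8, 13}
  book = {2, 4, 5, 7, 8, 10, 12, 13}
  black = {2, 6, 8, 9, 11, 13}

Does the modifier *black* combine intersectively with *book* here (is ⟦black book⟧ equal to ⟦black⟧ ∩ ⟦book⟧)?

yes

⟦black⟧ ∩ ⟦book⟧ = {2, 6, 8, 9, 11, 13} ∩ {2, 4, 5, 7, 8, 10, 12, 13} = {2, 8, 13}
Observed ⟦black book⟧ = {2, 8, 13}.
These coincide, so the modifier is intersective here.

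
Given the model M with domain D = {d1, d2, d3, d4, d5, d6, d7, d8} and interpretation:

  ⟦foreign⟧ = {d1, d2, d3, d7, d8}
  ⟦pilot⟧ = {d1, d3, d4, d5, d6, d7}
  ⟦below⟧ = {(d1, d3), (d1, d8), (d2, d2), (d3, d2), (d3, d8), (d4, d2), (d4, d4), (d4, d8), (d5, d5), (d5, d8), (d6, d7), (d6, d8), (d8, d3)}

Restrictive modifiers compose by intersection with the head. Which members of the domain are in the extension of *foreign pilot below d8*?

{d1, d3}

⟦below d8⟧ = {x : ⟨x, d8⟩ ∈ ⟦below⟧} = {d1, d3, d4, d5, d6}
⟦pilot⟧ = {d1, d3, d4, d5, d6, d7}
… ∩ ⟦below d8⟧ = {d1, d3, d4, d5, d6, d7} ∩ {d1, d3, d4, d5, d6} = {d1, d3, d4, d5, d6}
… ∩ ⟦foreign⟧ = {d1, d3, d4, d5, d6} ∩ {d1, d2, d3, d7, d8} = {d1, d3}
So ⟦foreign pilot below d8⟧ = {d1, d3}.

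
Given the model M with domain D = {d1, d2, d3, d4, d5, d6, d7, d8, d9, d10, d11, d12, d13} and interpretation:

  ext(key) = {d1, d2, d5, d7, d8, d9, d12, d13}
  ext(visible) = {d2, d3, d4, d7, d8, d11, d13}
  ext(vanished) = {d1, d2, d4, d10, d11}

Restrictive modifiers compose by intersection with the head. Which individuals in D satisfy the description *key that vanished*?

{d1, d2}

⟦that vanished⟧ = ⟦vanished⟧ = {d1, d2, d4, d10, d11}
⟦key⟧ = {d1, d2, d5, d7, d8, d9, d12, d13}
… ∩ ⟦that vanished⟧ = {d1, d2, d5, d7, d8, d9, d12, d13} ∩ {d1, d2, d4, d10, d11} = {d1, d2}
So ⟦key that vanished⟧ = {d1, d2}.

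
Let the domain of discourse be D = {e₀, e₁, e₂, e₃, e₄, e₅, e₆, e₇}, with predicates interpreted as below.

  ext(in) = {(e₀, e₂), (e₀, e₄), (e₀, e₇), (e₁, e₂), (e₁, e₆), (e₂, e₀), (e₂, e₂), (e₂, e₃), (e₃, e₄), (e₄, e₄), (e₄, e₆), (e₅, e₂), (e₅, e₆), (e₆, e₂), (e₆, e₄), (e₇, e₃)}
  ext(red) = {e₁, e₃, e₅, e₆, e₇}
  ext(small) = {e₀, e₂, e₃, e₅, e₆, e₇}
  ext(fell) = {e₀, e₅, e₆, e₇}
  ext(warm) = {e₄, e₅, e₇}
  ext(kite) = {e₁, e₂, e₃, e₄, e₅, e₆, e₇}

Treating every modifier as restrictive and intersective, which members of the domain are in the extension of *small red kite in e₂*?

⟦in e₂⟧ = {x : ⟨x, e₂⟩ ∈ ⟦in⟧} = {e₀, e₁, e₂, e₅, e₆}
⟦kite⟧ = {e₁, e₂, e₃, e₄, e₅, e₆, e₇}
… ∩ ⟦in e₂⟧ = {e₁, e₂, e₃, e₄, e₅, e₆, e₇} ∩ {e₀, e₁, e₂, e₅, e₆} = {e₁, e₂, e₅, e₆}
… ∩ ⟦small⟧ = {e₁, e₂, e₅, e₆} ∩ {e₀, e₂, e₃, e₅, e₆, e₇} = {e₂, e₅, e₆}
… ∩ ⟦red⟧ = {e₂, e₅, e₆} ∩ {e₁, e₃, e₅, e₆, e₇} = {e₅, e₆}
So ⟦small red kite in e₂⟧ = {e₅, e₆}.

{e₅, e₆}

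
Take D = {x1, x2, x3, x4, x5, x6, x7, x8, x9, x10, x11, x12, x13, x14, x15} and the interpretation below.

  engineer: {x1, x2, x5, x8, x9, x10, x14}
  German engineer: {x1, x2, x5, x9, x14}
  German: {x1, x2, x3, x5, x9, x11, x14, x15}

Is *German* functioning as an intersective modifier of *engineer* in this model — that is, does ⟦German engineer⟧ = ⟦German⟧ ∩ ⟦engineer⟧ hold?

yes

⟦German⟧ ∩ ⟦engineer⟧ = {x1, x2, x3, x5, x9, x11, x14, x15} ∩ {x1, x2, x5, x8, x9, x10, x14} = {x1, x2, x5, x9, x14}
Observed ⟦German engineer⟧ = {x1, x2, x5, x9, x14}.
These coincide, so the modifier is intersective here.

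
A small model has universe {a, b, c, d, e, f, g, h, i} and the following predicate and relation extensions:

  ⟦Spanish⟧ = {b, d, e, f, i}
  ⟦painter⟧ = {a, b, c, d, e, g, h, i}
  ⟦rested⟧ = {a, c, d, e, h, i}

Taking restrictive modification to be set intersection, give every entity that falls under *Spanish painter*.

⟦painter⟧ = {a, b, c, d, e, g, h, i}
… ∩ ⟦Spanish⟧ = {a, b, c, d, e, g, h, i} ∩ {b, d, e, f, i} = {b, d, e, i}
So ⟦Spanish painter⟧ = {b, d, e, i}.

{b, d, e, i}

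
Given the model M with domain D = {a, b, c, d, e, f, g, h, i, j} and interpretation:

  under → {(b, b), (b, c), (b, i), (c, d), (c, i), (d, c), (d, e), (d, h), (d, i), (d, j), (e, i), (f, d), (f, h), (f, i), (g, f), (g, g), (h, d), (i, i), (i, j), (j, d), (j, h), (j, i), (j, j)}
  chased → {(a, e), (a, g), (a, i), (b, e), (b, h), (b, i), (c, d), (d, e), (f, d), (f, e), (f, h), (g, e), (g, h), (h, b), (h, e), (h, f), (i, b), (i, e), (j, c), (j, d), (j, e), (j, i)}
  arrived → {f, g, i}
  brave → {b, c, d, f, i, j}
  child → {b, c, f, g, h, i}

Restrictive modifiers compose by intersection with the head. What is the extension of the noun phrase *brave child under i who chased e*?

{b, f, i}

⟦under i⟧ = {x : ⟨x, i⟩ ∈ ⟦under⟧} = {b, c, d, e, f, i, j}
⟦who chased e⟧ = {x : ⟨x, e⟩ ∈ ⟦chased⟧} = {a, b, d, f, g, h, i, j}
⟦child⟧ = {b, c, f, g, h, i}
… ∩ ⟦under i⟧ = {b, c, f, g, h, i} ∩ {b, c, d, e, f, i, j} = {b, c, f, i}
… ∩ ⟦who chased e⟧ = {b, c, f, i} ∩ {a, b, d, f, g, h, i, j} = {b, f, i}
… ∩ ⟦brave⟧ = {b, f, i} ∩ {b, c, d, f, i, j} = {b, f, i}
So ⟦brave child under i who chased e⟧ = {b, f, i}.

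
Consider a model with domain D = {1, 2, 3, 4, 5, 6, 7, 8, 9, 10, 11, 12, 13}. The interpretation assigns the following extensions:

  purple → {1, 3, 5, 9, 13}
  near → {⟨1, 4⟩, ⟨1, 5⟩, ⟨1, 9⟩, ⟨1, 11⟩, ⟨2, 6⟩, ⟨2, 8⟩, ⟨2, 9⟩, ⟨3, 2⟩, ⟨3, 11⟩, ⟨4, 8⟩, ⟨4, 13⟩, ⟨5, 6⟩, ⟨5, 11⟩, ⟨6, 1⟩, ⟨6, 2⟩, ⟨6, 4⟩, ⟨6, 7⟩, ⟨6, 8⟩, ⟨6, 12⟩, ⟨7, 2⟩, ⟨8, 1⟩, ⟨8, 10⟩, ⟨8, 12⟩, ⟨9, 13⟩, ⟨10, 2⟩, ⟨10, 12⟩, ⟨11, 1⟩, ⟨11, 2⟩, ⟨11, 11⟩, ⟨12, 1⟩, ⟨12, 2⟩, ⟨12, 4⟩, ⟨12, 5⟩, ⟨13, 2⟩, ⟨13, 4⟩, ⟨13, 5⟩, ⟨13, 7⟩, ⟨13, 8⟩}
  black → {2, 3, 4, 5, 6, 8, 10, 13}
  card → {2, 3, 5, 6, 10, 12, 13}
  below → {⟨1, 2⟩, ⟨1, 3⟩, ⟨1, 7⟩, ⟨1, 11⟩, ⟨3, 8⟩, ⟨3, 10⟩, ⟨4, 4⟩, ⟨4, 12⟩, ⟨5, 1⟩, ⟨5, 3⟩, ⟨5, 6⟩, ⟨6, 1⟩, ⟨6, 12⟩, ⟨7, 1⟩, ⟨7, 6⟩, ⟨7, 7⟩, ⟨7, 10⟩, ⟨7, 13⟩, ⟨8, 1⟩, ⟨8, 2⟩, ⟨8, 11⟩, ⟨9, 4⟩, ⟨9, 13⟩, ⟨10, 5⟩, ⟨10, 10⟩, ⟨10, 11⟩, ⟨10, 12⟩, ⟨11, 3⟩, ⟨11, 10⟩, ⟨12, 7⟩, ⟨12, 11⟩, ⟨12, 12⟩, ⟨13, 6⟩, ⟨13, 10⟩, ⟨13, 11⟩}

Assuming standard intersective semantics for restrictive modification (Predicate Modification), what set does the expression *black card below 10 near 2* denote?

⟦below 10⟧ = {x : ⟨x, 10⟩ ∈ ⟦below⟧} = {3, 7, 10, 11, 13}
⟦near 2⟧ = {x : ⟨x, 2⟩ ∈ ⟦near⟧} = {3, 6, 7, 10, 11, 12, 13}
⟦card⟧ = {2, 3, 5, 6, 10, 12, 13}
… ∩ ⟦below 10⟧ = {2, 3, 5, 6, 10, 12, 13} ∩ {3, 7, 10, 11, 13} = {3, 10, 13}
… ∩ ⟦near 2⟧ = {3, 10, 13} ∩ {3, 6, 7, 10, 11, 12, 13} = {3, 10, 13}
… ∩ ⟦black⟧ = {3, 10, 13} ∩ {2, 3, 4, 5, 6, 8, 10, 13} = {3, 10, 13}
So ⟦black card below 10 near 2⟧ = {3, 10, 13}.

{3, 10, 13}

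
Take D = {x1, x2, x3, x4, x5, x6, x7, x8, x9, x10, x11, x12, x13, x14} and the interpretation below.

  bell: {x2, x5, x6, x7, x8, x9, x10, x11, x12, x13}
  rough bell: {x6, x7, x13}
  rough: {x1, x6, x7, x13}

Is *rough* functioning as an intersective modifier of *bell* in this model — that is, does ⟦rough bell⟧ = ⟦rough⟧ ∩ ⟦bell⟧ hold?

yes

⟦rough⟧ ∩ ⟦bell⟧ = {x1, x6, x7, x13} ∩ {x2, x5, x6, x7, x8, x9, x10, x11, x12, x13} = {x6, x7, x13}
Observed ⟦rough bell⟧ = {x6, x7, x13}.
These coincide, so the modifier is intersective here.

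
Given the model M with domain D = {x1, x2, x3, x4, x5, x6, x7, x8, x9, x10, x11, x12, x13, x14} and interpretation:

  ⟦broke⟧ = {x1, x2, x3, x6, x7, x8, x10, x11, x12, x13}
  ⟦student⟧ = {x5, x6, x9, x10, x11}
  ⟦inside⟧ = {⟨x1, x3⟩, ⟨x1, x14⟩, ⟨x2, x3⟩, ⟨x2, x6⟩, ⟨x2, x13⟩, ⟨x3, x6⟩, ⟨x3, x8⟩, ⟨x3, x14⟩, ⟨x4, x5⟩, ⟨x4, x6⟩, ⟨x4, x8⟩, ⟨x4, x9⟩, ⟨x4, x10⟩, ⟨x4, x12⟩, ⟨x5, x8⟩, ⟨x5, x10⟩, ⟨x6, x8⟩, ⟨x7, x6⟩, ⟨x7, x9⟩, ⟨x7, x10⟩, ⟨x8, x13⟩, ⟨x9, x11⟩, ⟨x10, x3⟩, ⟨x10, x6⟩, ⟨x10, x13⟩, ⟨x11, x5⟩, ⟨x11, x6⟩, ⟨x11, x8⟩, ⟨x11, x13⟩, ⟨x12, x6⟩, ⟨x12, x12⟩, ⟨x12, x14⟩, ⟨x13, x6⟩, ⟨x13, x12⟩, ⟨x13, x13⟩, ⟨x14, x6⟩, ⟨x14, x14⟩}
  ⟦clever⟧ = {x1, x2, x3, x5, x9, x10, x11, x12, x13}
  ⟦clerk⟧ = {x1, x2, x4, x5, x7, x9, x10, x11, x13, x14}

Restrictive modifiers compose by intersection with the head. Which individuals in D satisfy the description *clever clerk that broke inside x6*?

⟦that broke⟧ = ⟦broke⟧ = {x1, x2, x3, x6, x7, x8, x10, x11, x12, x13}
⟦inside x6⟧ = {x : ⟨x, x6⟩ ∈ ⟦inside⟧} = {x2, x3, x4, x7, x10, x11, x12, x13, x14}
⟦clerk⟧ = {x1, x2, x4, x5, x7, x9, x10, x11, x13, x14}
… ∩ ⟦that broke⟧ = {x1, x2, x4, x5, x7, x9, x10, x11, x13, x14} ∩ {x1, x2, x3, x6, x7, x8, x10, x11, x12, x13} = {x1, x2, x7, x10, x11, x13}
… ∩ ⟦inside x6⟧ = {x1, x2, x7, x10, x11, x13} ∩ {x2, x3, x4, x7, x10, x11, x12, x13, x14} = {x2, x7, x10, x11, x13}
… ∩ ⟦clever⟧ = {x2, x7, x10, x11, x13} ∩ {x1, x2, x3, x5, x9, x10, x11, x12, x13} = {x2, x10, x11, x13}
So ⟦clever clerk that broke inside x6⟧ = {x2, x10, x11, x13}.

{x2, x10, x11, x13}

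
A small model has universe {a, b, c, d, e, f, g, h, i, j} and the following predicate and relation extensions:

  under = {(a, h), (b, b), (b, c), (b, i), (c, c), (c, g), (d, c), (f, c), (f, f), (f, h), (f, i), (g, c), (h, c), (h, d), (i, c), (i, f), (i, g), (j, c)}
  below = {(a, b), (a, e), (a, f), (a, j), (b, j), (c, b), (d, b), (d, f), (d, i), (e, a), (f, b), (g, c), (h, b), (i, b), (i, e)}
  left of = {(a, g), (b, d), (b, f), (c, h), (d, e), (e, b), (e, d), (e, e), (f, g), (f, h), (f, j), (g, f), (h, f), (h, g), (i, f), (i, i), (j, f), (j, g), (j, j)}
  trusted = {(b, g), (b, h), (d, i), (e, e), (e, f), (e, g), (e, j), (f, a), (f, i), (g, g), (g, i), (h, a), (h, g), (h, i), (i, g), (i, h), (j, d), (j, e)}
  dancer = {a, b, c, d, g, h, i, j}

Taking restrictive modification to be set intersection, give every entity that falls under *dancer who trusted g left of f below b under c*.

{h, i}

⟦who trusted g⟧ = {x : ⟨x, g⟩ ∈ ⟦trusted⟧} = {b, e, g, h, i}
⟦left of f⟧ = {x : ⟨x, f⟩ ∈ ⟦left of⟧} = {b, g, h, i, j}
⟦below b⟧ = {x : ⟨x, b⟩ ∈ ⟦below⟧} = {a, c, d, f, h, i}
⟦under c⟧ = {x : ⟨x, c⟩ ∈ ⟦under⟧} = {b, c, d, f, g, h, i, j}
⟦dancer⟧ = {a, b, c, d, g, h, i, j}
… ∩ ⟦who trusted g⟧ = {a, b, c, d, g, h, i, j} ∩ {b, e, g, h, i} = {b, g, h, i}
… ∩ ⟦left of f⟧ = {b, g, h, i} ∩ {b, g, h, i, j} = {b, g, h, i}
… ∩ ⟦below b⟧ = {b, g, h, i} ∩ {a, c, d, f, h, i} = {h, i}
… ∩ ⟦under c⟧ = {h, i} ∩ {b, c, d, f, g, h, i, j} = {h, i}
So ⟦dancer who trusted g left of f below b under c⟧ = {h, i}.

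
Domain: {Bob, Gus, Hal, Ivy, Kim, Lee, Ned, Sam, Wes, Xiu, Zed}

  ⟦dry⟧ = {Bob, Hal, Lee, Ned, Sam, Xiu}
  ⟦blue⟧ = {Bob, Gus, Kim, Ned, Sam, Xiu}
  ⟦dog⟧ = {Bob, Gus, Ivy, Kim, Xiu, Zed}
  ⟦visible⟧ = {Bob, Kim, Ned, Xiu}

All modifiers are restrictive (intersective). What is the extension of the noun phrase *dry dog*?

⟦dog⟧ = {Bob, Gus, Ivy, Kim, Xiu, Zed}
… ∩ ⟦dry⟧ = {Bob, Gus, Ivy, Kim, Xiu, Zed} ∩ {Bob, Hal, Lee, Ned, Sam, Xiu} = {Bob, Xiu}
So ⟦dry dog⟧ = {Bob, Xiu}.

{Bob, Xiu}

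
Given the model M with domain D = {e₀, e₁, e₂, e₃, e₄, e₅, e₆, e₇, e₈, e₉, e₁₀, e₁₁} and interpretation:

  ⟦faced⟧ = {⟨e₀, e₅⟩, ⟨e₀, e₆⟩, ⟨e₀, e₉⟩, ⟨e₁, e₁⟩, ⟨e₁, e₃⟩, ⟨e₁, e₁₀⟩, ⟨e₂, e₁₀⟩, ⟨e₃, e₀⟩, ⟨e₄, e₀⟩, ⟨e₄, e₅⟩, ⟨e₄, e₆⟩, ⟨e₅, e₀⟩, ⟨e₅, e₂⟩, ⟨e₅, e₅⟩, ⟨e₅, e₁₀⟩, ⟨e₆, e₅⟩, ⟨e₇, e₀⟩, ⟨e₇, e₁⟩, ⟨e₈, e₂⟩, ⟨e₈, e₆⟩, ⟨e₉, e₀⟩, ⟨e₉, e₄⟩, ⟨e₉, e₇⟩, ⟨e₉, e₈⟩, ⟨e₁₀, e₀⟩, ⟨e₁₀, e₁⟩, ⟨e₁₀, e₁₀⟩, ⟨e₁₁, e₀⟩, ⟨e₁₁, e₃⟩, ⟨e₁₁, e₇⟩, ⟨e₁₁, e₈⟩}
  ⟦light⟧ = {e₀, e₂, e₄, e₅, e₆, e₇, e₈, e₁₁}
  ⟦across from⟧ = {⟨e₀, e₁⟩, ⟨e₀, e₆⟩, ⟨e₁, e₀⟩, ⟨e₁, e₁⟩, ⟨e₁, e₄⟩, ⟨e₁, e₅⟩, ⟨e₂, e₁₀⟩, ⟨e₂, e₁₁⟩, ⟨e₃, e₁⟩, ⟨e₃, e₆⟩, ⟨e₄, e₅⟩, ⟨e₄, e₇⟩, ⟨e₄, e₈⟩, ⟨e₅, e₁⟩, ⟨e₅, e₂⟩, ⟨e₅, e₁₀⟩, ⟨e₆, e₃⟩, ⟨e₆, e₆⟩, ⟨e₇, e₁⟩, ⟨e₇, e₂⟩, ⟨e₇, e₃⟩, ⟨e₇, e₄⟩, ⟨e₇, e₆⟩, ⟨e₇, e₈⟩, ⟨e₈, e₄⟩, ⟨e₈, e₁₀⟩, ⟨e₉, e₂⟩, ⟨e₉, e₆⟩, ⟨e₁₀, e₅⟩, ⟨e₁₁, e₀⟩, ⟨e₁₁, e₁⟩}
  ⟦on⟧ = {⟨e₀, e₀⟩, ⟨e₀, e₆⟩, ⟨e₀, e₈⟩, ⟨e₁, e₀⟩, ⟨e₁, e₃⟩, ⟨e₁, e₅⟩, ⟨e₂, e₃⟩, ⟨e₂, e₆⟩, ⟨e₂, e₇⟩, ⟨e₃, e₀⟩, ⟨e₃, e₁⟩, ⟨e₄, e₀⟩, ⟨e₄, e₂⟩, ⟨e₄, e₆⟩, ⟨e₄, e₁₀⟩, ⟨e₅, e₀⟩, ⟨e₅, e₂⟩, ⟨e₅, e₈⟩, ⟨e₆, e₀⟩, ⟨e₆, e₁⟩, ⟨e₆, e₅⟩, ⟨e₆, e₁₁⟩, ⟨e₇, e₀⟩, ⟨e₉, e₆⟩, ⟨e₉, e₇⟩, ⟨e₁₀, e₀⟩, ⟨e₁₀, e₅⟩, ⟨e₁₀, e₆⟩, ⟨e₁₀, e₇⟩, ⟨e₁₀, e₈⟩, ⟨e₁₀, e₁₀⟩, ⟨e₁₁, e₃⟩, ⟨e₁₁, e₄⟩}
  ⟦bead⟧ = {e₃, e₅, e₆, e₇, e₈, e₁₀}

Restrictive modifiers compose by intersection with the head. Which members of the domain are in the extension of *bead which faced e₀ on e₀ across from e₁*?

{e₃, e₅, e₇}

⟦which faced e₀⟧ = {x : ⟨x, e₀⟩ ∈ ⟦faced⟧} = {e₃, e₄, e₅, e₇, e₉, e₁₀, e₁₁}
⟦on e₀⟧ = {x : ⟨x, e₀⟩ ∈ ⟦on⟧} = {e₀, e₁, e₃, e₄, e₅, e₆, e₇, e₁₀}
⟦across from e₁⟧ = {x : ⟨x, e₁⟩ ∈ ⟦across from⟧} = {e₀, e₁, e₃, e₅, e₇, e₁₁}
⟦bead⟧ = {e₃, e₅, e₆, e₇, e₈, e₁₀}
… ∩ ⟦which faced e₀⟧ = {e₃, e₅, e₆, e₇, e₈, e₁₀} ∩ {e₃, e₄, e₅, e₇, e₉, e₁₀, e₁₁} = {e₃, e₅, e₇, e₁₀}
… ∩ ⟦on e₀⟧ = {e₃, e₅, e₇, e₁₀} ∩ {e₀, e₁, e₃, e₄, e₅, e₆, e₇, e₁₀} = {e₃, e₅, e₇, e₁₀}
… ∩ ⟦across from e₁⟧ = {e₃, e₅, e₇, e₁₀} ∩ {e₀, e₁, e₃, e₅, e₇, e₁₁} = {e₃, e₅, e₇}
So ⟦bead which faced e₀ on e₀ across from e₁⟧ = {e₃, e₅, e₇}.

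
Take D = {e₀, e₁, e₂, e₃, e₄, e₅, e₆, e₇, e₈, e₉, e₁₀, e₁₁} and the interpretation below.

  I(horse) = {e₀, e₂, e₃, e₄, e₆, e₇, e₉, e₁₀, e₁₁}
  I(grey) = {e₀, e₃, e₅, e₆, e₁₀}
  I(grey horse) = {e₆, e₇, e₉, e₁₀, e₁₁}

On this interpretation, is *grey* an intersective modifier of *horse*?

⟦grey⟧ ∩ ⟦horse⟧ = {e₀, e₃, e₅, e₆, e₁₀} ∩ {e₀, e₂, e₃, e₄, e₆, e₇, e₉, e₁₀, e₁₁} = {e₀, e₃, e₆, e₁₀}
Observed ⟦grey horse⟧ = {e₆, e₇, e₉, e₁₀, e₁₁}.
These differ, so the modifier is not intersective in this model.

no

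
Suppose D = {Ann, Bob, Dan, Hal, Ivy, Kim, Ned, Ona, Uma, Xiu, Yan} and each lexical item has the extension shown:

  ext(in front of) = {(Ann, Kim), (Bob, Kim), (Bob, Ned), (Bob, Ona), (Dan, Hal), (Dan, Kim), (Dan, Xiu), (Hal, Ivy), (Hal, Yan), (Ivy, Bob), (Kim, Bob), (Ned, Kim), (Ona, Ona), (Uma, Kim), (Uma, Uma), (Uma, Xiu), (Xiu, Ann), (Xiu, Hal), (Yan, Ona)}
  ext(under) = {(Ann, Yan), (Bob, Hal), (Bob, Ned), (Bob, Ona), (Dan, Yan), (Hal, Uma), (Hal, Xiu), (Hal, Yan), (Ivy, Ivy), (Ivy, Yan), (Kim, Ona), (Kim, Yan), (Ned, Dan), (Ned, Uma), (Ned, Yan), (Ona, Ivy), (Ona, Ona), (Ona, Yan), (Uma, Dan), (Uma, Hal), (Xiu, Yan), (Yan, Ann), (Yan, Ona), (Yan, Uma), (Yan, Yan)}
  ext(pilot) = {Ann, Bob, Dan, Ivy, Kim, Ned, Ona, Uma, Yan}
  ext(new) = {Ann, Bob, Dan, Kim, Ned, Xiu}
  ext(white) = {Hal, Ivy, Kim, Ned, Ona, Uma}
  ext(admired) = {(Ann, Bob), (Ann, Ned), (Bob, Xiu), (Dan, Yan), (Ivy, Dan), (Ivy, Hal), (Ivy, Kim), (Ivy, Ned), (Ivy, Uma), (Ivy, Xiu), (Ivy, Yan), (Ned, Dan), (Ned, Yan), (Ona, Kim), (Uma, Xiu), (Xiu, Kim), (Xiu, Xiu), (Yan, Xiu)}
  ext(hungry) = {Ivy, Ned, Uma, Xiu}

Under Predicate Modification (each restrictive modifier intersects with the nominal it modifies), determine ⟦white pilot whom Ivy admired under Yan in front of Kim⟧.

{Ned}

⟦whom Ivy admired⟧ = {x : ⟨Ivy, x⟩ ∈ ⟦admired⟧} = {Dan, Hal, Kim, Ned, Uma, Xiu, Yan}
⟦under Yan⟧ = {x : ⟨x, Yan⟩ ∈ ⟦under⟧} = {Ann, Dan, Hal, Ivy, Kim, Ned, Ona, Xiu, Yan}
⟦in front of Kim⟧ = {x : ⟨x, Kim⟩ ∈ ⟦in front of⟧} = {Ann, Bob, Dan, Ned, Uma}
⟦pilot⟧ = {Ann, Bob, Dan, Ivy, Kim, Ned, Ona, Uma, Yan}
… ∩ ⟦whom Ivy admired⟧ = {Ann, Bob, Dan, Ivy, Kim, Ned, Ona, Uma, Yan} ∩ {Dan, Hal, Kim, Ned, Uma, Xiu, Yan} = {Dan, Kim, Ned, Uma, Yan}
… ∩ ⟦under Yan⟧ = {Dan, Kim, Ned, Uma, Yan} ∩ {Ann, Dan, Hal, Ivy, Kim, Ned, Ona, Xiu, Yan} = {Dan, Kim, Ned, Yan}
… ∩ ⟦in front of Kim⟧ = {Dan, Kim, Ned, Yan} ∩ {Ann, Bob, Dan, Ned, Uma} = {Dan, Ned}
… ∩ ⟦white⟧ = {Dan, Ned} ∩ {Hal, Ivy, Kim, Ned, Ona, Uma} = {Ned}
So ⟦white pilot whom Ivy admired under Yan in front of Kim⟧ = {Ned}.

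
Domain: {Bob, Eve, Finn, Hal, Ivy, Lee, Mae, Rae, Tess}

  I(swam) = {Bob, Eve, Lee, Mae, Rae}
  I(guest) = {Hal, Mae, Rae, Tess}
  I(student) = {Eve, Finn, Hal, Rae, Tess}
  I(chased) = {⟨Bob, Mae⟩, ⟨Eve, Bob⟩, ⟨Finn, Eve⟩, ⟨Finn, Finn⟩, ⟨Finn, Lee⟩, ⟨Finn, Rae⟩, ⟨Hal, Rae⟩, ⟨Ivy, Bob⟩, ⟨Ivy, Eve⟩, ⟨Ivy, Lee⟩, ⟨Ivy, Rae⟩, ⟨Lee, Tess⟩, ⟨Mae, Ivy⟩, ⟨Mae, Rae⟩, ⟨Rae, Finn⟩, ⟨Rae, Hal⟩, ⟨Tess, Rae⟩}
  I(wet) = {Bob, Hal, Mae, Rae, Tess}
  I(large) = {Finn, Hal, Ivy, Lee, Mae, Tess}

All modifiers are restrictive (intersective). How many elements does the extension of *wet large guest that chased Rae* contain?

⟦that chased Rae⟧ = {x : ⟨x, Rae⟩ ∈ ⟦chased⟧} = {Finn, Hal, Ivy, Mae, Tess}
⟦guest⟧ = {Hal, Mae, Rae, Tess}
… ∩ ⟦that chased Rae⟧ = {Hal, Mae, Rae, Tess} ∩ {Finn, Hal, Ivy, Mae, Tess} = {Hal, Mae, Tess}
… ∩ ⟦wet⟧ = {Hal, Mae, Tess} ∩ {Bob, Hal, Mae, Rae, Tess} = {Hal, Mae, Tess}
… ∩ ⟦large⟧ = {Hal, Mae, Tess} ∩ {Finn, Hal, Ivy, Lee, Mae, Tess} = {Hal, Mae, Tess}
⟦wet large guest that chased Rae⟧ = {Hal, Mae, Tess}, so the cardinality is 3.

3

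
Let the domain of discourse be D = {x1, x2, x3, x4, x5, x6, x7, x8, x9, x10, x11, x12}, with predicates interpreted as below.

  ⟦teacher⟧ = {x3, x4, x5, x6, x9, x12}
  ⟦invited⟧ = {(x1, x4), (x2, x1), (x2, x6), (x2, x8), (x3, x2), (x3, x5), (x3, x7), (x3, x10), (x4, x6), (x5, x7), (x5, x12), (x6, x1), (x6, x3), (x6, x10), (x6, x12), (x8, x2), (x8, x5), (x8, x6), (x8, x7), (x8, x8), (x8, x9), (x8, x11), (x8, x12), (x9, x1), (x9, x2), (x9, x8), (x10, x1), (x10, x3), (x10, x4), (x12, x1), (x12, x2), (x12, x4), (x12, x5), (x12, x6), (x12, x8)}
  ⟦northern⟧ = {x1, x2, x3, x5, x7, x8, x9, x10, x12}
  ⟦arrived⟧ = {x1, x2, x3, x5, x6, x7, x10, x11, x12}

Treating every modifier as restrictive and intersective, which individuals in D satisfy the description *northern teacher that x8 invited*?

⟦that x8 invited⟧ = {x : ⟨x8, x⟩ ∈ ⟦invited⟧} = {x2, x5, x6, x7, x8, x9, x11, x12}
⟦teacher⟧ = {x3, x4, x5, x6, x9, x12}
… ∩ ⟦that x8 invited⟧ = {x3, x4, x5, x6, x9, x12} ∩ {x2, x5, x6, x7, x8, x9, x11, x12} = {x5, x6, x9, x12}
… ∩ ⟦northern⟧ = {x5, x6, x9, x12} ∩ {x1, x2, x3, x5, x7, x8, x9, x10, x12} = {x5, x9, x12}
So ⟦northern teacher that x8 invited⟧ = {x5, x9, x12}.

{x5, x9, x12}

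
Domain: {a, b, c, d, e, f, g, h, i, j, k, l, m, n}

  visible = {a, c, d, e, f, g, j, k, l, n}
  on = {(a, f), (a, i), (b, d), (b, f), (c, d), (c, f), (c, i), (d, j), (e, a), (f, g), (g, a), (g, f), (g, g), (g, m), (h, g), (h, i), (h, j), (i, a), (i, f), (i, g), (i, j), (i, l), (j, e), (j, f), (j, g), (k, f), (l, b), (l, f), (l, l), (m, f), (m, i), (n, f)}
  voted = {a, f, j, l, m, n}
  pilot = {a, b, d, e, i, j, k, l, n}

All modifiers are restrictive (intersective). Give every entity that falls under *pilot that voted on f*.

⟦that voted⟧ = ⟦voted⟧ = {a, f, j, l, m, n}
⟦on f⟧ = {x : ⟨x, f⟩ ∈ ⟦on⟧} = {a, b, c, g, i, j, k, l, m, n}
⟦pilot⟧ = {a, b, d, e, i, j, k, l, n}
… ∩ ⟦that voted⟧ = {a, b, d, e, i, j, k, l, n} ∩ {a, f, j, l, m, n} = {a, j, l, n}
… ∩ ⟦on f⟧ = {a, j, l, n} ∩ {a, b, c, g, i, j, k, l, m, n} = {a, j, l, n}
So ⟦pilot that voted on f⟧ = {a, j, l, n}.

{a, j, l, n}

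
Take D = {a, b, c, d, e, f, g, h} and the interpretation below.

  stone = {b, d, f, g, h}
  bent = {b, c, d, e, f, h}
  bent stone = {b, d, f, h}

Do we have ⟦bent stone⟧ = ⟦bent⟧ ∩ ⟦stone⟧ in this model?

⟦bent⟧ ∩ ⟦stone⟧ = {b, c, d, e, f, h} ∩ {b, d, f, g, h} = {b, d, f, h}
Observed ⟦bent stone⟧ = {b, d, f, h}.
These coincide, so the modifier is intersective here.

yes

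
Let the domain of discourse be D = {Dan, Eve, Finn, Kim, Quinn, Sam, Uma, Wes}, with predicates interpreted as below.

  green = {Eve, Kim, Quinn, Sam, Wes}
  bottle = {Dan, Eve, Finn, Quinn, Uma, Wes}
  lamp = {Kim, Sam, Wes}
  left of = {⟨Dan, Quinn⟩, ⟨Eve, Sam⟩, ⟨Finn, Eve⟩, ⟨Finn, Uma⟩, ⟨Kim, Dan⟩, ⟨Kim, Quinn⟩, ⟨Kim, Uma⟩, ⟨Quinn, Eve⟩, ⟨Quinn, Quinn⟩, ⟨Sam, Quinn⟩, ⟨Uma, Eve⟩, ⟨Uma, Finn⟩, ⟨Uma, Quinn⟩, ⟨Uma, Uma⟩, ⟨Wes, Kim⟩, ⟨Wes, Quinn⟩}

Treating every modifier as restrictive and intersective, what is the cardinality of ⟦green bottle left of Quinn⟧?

2

⟦left of Quinn⟧ = {x : ⟨x, Quinn⟩ ∈ ⟦left of⟧} = {Dan, Kim, Quinn, Sam, Uma, Wes}
⟦bottle⟧ = {Dan, Eve, Finn, Quinn, Uma, Wes}
… ∩ ⟦left of Quinn⟧ = {Dan, Eve, Finn, Quinn, Uma, Wes} ∩ {Dan, Kim, Quinn, Sam, Uma, Wes} = {Dan, Quinn, Uma, Wes}
… ∩ ⟦green⟧ = {Dan, Quinn, Uma, Wes} ∩ {Eve, Kim, Quinn, Sam, Wes} = {Quinn, Wes}
⟦green bottle left of Quinn⟧ = {Quinn, Wes}, so the cardinality is 2.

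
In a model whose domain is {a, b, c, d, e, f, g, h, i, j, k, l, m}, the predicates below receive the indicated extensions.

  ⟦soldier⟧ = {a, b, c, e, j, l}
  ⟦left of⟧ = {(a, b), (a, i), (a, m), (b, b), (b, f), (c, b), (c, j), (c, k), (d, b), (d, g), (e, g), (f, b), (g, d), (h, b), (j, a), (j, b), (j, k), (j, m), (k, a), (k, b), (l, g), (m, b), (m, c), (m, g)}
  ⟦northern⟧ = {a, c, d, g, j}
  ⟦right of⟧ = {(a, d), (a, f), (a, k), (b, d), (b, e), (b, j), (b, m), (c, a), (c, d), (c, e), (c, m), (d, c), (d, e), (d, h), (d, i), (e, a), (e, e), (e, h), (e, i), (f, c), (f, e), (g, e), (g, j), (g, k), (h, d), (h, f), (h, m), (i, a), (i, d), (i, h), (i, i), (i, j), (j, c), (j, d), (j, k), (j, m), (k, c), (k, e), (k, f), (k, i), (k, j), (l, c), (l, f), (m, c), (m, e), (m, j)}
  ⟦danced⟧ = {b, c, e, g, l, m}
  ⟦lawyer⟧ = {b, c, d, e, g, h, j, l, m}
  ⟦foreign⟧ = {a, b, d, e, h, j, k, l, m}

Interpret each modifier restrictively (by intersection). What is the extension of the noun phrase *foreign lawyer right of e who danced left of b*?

⟦right of e⟧ = {x : ⟨x, e⟩ ∈ ⟦right of⟧} = {b, c, d, e, f, g, k, m}
⟦who danced⟧ = ⟦danced⟧ = {b, c, e, g, l, m}
⟦left of b⟧ = {x : ⟨x, b⟩ ∈ ⟦left of⟧} = {a, b, c, d, f, h, j, k, m}
⟦lawyer⟧ = {b, c, d, e, g, h, j, l, m}
… ∩ ⟦right of e⟧ = {b, c, d, e, g, h, j, l, m} ∩ {b, c, d, e, f, g, k, m} = {b, c, d, e, g, m}
… ∩ ⟦who danced⟧ = {b, c, d, e, g, m} ∩ {b, c, e, g, l, m} = {b, c, e, g, m}
… ∩ ⟦left of b⟧ = {b, c, e, g, m} ∩ {a, b, c, d, f, h, j, k, m} = {b, c, m}
… ∩ ⟦foreign⟧ = {b, c, m} ∩ {a, b, d, e, h, j, k, l, m} = {b, m}
So ⟦foreign lawyer right of e who danced left of b⟧ = {b, m}.

{b, m}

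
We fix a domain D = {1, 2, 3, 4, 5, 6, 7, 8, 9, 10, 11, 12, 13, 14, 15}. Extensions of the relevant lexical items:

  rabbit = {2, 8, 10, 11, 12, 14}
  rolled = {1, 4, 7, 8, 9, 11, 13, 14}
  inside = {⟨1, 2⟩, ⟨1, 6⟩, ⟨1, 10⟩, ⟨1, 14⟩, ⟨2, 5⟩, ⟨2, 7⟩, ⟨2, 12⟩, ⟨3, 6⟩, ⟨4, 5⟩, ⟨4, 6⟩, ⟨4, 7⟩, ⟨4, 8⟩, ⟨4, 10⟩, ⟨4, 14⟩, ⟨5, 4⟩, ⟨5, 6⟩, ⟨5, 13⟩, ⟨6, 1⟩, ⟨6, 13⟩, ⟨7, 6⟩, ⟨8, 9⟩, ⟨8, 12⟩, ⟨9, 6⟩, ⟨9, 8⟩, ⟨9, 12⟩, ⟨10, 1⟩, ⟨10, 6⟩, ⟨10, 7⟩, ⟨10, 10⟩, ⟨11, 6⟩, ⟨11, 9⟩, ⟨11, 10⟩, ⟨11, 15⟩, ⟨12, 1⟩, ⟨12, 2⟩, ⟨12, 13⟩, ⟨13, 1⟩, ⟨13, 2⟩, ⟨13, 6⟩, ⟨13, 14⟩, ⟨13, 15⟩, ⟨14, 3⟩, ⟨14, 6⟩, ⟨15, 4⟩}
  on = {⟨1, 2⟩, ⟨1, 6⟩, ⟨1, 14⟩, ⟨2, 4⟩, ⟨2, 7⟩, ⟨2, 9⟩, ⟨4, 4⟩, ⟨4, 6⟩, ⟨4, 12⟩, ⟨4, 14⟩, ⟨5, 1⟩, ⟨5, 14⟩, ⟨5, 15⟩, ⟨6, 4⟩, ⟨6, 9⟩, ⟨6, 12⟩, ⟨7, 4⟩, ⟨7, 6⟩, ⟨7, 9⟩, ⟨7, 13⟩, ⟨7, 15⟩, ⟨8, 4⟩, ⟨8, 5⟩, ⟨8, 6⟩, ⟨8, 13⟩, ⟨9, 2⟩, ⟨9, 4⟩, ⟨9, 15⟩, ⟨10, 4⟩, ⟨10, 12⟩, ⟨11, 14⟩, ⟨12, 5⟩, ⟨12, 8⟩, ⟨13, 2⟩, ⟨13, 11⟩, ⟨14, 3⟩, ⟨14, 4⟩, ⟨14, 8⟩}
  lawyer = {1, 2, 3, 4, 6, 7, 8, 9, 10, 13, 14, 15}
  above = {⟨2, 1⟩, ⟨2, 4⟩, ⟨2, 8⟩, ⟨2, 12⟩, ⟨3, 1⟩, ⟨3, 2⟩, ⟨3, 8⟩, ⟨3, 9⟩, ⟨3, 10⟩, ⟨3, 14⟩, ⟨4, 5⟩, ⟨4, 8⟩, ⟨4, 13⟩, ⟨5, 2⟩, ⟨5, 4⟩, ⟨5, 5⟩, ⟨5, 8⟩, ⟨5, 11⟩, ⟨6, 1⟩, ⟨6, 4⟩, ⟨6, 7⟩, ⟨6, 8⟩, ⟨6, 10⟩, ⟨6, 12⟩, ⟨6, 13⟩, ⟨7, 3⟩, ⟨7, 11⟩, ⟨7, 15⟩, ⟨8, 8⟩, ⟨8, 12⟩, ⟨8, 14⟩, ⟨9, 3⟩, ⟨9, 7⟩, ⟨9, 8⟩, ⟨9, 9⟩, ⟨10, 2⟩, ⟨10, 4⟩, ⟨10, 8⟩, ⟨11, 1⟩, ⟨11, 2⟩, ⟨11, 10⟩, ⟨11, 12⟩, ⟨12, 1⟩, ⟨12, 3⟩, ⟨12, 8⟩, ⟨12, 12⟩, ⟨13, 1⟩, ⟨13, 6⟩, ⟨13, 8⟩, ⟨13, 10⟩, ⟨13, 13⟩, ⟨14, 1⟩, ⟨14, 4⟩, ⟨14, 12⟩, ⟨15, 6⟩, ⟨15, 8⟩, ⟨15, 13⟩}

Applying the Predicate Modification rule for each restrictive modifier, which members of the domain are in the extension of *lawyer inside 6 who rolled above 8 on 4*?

⟦inside 6⟧ = {x : ⟨x, 6⟩ ∈ ⟦inside⟧} = {1, 3, 4, 5, 7, 9, 10, 11, 13, 14}
⟦who rolled⟧ = ⟦rolled⟧ = {1, 4, 7, 8, 9, 11, 13, 14}
⟦above 8⟧ = {x : ⟨x, 8⟩ ∈ ⟦above⟧} = {2, 3, 4, 5, 6, 8, 9, 10, 12, 13, 15}
⟦on 4⟧ = {x : ⟨x, 4⟩ ∈ ⟦on⟧} = {2, 4, 6, 7, 8, 9, 10, 14}
⟦lawyer⟧ = {1, 2, 3, 4, 6, 7, 8, 9, 10, 13, 14, 15}
… ∩ ⟦inside 6⟧ = {1, 2, 3, 4, 6, 7, 8, 9, 10, 13, 14, 15} ∩ {1, 3, 4, 5, 7, 9, 10, 11, 13, 14} = {1, 3, 4, 7, 9, 10, 13, 14}
… ∩ ⟦who rolled⟧ = {1, 3, 4, 7, 9, 10, 13, 14} ∩ {1, 4, 7, 8, 9, 11, 13, 14} = {1, 4, 7, 9, 13, 14}
… ∩ ⟦above 8⟧ = {1, 4, 7, 9, 13, 14} ∩ {2, 3, 4, 5, 6, 8, 9, 10, 12, 13, 15} = {4, 9, 13}
… ∩ ⟦on 4⟧ = {4, 9, 13} ∩ {2, 4, 6, 7, 8, 9, 10, 14} = {4, 9}
So ⟦lawyer inside 6 who rolled above 8 on 4⟧ = {4, 9}.

{4, 9}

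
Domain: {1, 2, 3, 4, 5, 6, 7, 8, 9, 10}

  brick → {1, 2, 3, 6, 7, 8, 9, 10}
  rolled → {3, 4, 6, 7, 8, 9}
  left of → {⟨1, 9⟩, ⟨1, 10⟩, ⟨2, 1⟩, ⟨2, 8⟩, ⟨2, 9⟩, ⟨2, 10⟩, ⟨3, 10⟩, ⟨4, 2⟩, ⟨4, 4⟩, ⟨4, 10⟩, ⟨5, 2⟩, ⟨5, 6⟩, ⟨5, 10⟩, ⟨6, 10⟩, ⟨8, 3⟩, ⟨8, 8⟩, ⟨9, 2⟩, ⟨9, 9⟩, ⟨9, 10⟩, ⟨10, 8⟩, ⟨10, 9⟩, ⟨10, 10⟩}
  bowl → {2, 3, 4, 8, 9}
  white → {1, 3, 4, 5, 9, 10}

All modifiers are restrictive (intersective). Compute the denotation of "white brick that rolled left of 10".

⟦that rolled⟧ = ⟦rolled⟧ = {3, 4, 6, 7, 8, 9}
⟦left of 10⟧ = {x : ⟨x, 10⟩ ∈ ⟦left of⟧} = {1, 2, 3, 4, 5, 6, 9, 10}
⟦brick⟧ = {1, 2, 3, 6, 7, 8, 9, 10}
… ∩ ⟦that rolled⟧ = {1, 2, 3, 6, 7, 8, 9, 10} ∩ {3, 4, 6, 7, 8, 9} = {3, 6, 7, 8, 9}
… ∩ ⟦left of 10⟧ = {3, 6, 7, 8, 9} ∩ {1, 2, 3, 4, 5, 6, 9, 10} = {3, 6, 9}
… ∩ ⟦white⟧ = {3, 6, 9} ∩ {1, 3, 4, 5, 9, 10} = {3, 9}
So ⟦white brick that rolled left of 10⟧ = {3, 9}.

{3, 9}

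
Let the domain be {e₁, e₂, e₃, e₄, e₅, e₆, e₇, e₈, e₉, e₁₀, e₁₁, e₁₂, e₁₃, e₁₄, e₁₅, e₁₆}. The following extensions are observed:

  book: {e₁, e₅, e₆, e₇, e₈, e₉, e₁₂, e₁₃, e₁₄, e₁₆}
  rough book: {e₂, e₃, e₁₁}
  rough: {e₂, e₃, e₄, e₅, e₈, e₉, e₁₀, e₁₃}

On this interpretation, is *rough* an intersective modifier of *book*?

⟦rough⟧ ∩ ⟦book⟧ = {e₂, e₃, e₄, e₅, e₈, e₉, e₁₀, e₁₃} ∩ {e₁, e₅, e₆, e₇, e₈, e₉, e₁₂, e₁₃, e₁₄, e₁₆} = {e₅, e₈, e₉, e₁₃}
Observed ⟦rough book⟧ = {e₂, e₃, e₁₁}.
These differ, so the modifier is not intersective in this model.

no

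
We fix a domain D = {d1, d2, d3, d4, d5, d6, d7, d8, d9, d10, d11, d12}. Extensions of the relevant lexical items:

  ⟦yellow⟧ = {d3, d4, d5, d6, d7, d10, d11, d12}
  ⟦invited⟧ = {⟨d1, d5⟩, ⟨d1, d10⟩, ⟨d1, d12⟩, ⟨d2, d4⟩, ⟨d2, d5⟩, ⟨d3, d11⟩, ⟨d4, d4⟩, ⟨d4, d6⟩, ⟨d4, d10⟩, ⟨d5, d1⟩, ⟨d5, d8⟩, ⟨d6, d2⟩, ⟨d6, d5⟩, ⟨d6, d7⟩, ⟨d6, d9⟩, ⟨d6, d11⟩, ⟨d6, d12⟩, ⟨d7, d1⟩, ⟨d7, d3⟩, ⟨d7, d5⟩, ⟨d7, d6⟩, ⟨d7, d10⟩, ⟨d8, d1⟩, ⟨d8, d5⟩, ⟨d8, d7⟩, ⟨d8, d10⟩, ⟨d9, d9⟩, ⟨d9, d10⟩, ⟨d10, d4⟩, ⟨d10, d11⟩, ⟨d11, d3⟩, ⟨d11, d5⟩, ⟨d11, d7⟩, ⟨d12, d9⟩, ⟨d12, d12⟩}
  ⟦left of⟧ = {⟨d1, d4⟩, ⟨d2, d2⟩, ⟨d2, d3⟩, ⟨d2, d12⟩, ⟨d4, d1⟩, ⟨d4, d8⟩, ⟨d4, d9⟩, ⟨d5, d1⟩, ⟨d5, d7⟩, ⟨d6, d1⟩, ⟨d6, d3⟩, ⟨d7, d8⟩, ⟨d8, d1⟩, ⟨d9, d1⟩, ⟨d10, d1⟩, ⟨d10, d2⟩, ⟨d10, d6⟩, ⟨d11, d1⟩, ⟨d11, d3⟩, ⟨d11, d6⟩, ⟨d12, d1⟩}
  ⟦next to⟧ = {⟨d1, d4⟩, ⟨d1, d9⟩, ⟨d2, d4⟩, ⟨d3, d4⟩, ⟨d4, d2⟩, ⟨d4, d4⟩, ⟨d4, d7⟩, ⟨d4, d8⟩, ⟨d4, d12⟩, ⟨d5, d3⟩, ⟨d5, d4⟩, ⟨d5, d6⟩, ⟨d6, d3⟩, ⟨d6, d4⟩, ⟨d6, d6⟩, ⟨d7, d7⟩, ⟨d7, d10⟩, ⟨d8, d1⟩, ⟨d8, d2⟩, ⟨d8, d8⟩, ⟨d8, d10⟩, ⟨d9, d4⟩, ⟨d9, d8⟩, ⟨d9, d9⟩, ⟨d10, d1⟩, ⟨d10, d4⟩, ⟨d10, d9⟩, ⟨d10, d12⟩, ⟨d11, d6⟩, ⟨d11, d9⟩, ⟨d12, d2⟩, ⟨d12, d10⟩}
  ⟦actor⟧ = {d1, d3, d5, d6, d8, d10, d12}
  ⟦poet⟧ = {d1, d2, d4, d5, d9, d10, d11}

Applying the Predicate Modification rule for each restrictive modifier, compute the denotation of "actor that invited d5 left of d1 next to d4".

⟦that invited d5⟧ = {x : ⟨x, d5⟩ ∈ ⟦invited⟧} = {d1, d2, d6, d7, d8, d11}
⟦left of d1⟧ = {x : ⟨x, d1⟩ ∈ ⟦left of⟧} = {d4, d5, d6, d8, d9, d10, d11, d12}
⟦next to d4⟧ = {x : ⟨x, d4⟩ ∈ ⟦next to⟧} = {d1, d2, d3, d4, d5, d6, d9, d10}
⟦actor⟧ = {d1, d3, d5, d6, d8, d10, d12}
… ∩ ⟦that invited d5⟧ = {d1, d3, d5, d6, d8, d10, d12} ∩ {d1, d2, d6, d7, d8, d11} = {d1, d6, d8}
… ∩ ⟦left of d1⟧ = {d1, d6, d8} ∩ {d4, d5, d6, d8, d9, d10, d11, d12} = {d6, d8}
… ∩ ⟦next to d4⟧ = {d6, d8} ∩ {d1, d2, d3, d4, d5, d6, d9, d10} = {d6}
So ⟦actor that invited d5 left of d1 next to d4⟧ = {d6}.

{d6}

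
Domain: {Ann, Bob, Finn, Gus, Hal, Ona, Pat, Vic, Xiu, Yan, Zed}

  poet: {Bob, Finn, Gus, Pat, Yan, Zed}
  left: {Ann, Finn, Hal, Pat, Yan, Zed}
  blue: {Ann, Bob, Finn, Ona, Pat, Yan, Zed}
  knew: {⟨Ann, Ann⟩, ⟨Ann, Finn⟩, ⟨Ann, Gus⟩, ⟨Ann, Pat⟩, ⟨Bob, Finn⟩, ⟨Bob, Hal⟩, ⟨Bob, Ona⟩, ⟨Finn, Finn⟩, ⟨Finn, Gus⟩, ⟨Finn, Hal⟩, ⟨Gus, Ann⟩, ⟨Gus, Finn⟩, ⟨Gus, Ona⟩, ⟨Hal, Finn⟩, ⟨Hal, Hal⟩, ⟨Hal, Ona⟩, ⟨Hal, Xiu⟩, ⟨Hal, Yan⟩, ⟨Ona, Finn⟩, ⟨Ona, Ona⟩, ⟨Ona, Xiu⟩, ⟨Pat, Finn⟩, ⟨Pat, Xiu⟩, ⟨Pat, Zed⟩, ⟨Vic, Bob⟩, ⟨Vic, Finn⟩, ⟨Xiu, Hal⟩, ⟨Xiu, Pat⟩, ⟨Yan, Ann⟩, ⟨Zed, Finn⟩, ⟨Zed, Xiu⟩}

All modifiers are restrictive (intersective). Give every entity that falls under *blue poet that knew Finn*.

⟦that knew Finn⟧ = {x : ⟨x, Finn⟩ ∈ ⟦knew⟧} = {Ann, Bob, Finn, Gus, Hal, Ona, Pat, Vic, Zed}
⟦poet⟧ = {Bob, Finn, Gus, Pat, Yan, Zed}
… ∩ ⟦that knew Finn⟧ = {Bob, Finn, Gus, Pat, Yan, Zed} ∩ {Ann, Bob, Finn, Gus, Hal, Ona, Pat, Vic, Zed} = {Bob, Finn, Gus, Pat, Zed}
… ∩ ⟦blue⟧ = {Bob, Finn, Gus, Pat, Zed} ∩ {Ann, Bob, Finn, Ona, Pat, Yan, Zed} = {Bob, Finn, Pat, Zed}
So ⟦blue poet that knew Finn⟧ = {Bob, Finn, Pat, Zed}.

{Bob, Finn, Pat, Zed}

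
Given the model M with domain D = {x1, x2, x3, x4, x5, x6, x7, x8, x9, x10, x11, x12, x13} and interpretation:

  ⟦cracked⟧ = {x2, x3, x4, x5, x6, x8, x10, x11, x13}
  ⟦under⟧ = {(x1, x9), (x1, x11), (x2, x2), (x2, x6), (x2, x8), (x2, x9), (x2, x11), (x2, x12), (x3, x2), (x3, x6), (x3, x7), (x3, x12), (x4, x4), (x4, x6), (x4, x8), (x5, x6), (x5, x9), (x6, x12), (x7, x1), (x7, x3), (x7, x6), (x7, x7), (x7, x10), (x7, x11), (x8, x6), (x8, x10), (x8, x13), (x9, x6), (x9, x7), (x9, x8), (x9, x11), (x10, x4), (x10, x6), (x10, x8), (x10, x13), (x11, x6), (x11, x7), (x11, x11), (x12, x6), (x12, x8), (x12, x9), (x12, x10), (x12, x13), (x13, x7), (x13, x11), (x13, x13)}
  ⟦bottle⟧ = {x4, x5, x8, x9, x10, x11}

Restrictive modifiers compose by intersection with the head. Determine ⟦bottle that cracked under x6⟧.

⟦that cracked⟧ = ⟦cracked⟧ = {x2, x3, x4, x5, x6, x8, x10, x11, x13}
⟦under x6⟧ = {x : ⟨x, x6⟩ ∈ ⟦under⟧} = {x2, x3, x4, x5, x7, x8, x9, x10, x11, x12}
⟦bottle⟧ = {x4, x5, x8, x9, x10, x11}
… ∩ ⟦that cracked⟧ = {x4, x5, x8, x9, x10, x11} ∩ {x2, x3, x4, x5, x6, x8, x10, x11, x13} = {x4, x5, x8, x10, x11}
… ∩ ⟦under x6⟧ = {x4, x5, x8, x10, x11} ∩ {x2, x3, x4, x5, x7, x8, x9, x10, x11, x12} = {x4, x5, x8, x10, x11}
So ⟦bottle that cracked under x6⟧ = {x4, x5, x8, x10, x11}.

{x4, x5, x8, x10, x11}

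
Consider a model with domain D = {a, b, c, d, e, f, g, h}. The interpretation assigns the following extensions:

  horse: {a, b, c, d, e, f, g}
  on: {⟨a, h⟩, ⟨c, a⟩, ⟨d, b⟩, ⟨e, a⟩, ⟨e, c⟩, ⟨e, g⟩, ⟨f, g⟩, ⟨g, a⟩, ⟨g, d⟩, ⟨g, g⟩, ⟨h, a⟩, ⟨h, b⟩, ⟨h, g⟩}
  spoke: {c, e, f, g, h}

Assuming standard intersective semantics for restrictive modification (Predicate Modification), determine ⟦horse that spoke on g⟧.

⟦that spoke⟧ = ⟦spoke⟧ = {c, e, f, g, h}
⟦on g⟧ = {x : ⟨x, g⟩ ∈ ⟦on⟧} = {e, f, g, h}
⟦horse⟧ = {a, b, c, d, e, f, g}
… ∩ ⟦that spoke⟧ = {a, b, c, d, e, f, g} ∩ {c, e, f, g, h} = {c, e, f, g}
… ∩ ⟦on g⟧ = {c, e, f, g} ∩ {e, f, g, h} = {e, f, g}
So ⟦horse that spoke on g⟧ = {e, f, g}.

{e, f, g}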